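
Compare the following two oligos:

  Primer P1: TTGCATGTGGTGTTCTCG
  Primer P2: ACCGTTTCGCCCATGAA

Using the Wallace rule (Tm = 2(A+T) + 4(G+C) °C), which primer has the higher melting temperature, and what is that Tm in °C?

Primer P1: A+T=9, G+C=9 → Tm = 2(9)+4(9) = 54°C
Primer P2: A+T=8, G+C=9 → Tm = 2(8)+4(9) = 52°C
54°C vs 52°C → primer P1 is higher.

Primer P1, 54°C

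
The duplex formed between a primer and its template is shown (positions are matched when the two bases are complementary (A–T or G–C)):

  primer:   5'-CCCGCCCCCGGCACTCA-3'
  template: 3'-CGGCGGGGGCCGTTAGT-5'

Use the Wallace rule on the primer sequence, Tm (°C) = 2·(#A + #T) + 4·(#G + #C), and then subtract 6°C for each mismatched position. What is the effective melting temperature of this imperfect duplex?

50°C

Primer base counts: A=2, T=1, G=3, C=11 → A+T=3, G+C=14
Perfect-match Tm = 2(3) + 4(14) = 6 + 56 = 62°C
Mismatches (positions where the bases are not complementary): 2 (at positions 1, 14)
Effective Tm = 62 − 2×6 = 62 − 12 = 50°C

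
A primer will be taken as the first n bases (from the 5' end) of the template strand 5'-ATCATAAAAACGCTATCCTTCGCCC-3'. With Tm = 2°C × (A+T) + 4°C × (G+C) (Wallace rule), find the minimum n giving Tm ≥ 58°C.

n = 22

First 21 bases: ATCATAAAAACGCTATCCTTC → Tm = 56°C (< 58°C)
First 22 bases: ATCATAAAAACGCTATCCTTCG → Tm = 60°C (≥ 58°C)
Each additional base adds 2°C (A/T) or 4°C (G/C), so Tm is non-decreasing in n; n = 22 is the first length to reach 58°C.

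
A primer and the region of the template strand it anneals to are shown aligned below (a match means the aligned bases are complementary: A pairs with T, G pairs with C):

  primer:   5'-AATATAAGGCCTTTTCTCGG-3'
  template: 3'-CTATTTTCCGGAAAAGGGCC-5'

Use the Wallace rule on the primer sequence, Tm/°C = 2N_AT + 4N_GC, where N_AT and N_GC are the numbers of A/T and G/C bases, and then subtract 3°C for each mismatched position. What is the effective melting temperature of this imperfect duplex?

47°C

Primer base counts: A=5, T=7, G=4, C=4 → A+T=12, G+C=8
Perfect-match Tm = 2(12) + 4(8) = 24 + 32 = 56°C
Mismatches (positions where the bases are not complementary): 3 (at positions 1, 5, 17)
Effective Tm = 56 − 3×3 = 56 − 9 = 47°C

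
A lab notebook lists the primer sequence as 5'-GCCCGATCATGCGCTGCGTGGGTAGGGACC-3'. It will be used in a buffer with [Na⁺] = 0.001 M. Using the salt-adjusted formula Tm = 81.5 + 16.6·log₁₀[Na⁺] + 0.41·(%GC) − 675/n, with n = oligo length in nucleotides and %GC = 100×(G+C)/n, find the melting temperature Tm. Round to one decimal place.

37.9°C

Length n = 30. Scanning the sequence gives T=5, G=12, A=4, C=9.
G+C = 21, so %GC = 21/30 × 100 = 70%
Salt term: 16.6 × (-3) = -49.8
GC term: 0.41 × 70 = 28.7; length term: −675/30 = −22.5
Tm = 81.5 + (-49.8) + 28.7 − 22.5 = 37.9 → 37.9°C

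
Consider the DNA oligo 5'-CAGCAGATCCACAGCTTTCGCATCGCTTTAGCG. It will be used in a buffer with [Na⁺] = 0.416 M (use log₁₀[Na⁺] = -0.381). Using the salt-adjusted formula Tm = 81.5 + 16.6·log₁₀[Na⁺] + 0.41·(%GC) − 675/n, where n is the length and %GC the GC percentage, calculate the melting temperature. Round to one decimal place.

77.1°C

Length n = 33. Base counts: C=11, T=8, G=7, A=7
G+C = 18, so %GC = 18/33 × 100 = 54.545%
Salt term: 16.6 × (-0.381) = -6.325
GC term: 0.41 × 54.545 = 22.363; length term: −675/33 = −20.455
Tm = 81.5 + (-6.325) + 22.363 − 20.455 = 77.083 → 77.1°C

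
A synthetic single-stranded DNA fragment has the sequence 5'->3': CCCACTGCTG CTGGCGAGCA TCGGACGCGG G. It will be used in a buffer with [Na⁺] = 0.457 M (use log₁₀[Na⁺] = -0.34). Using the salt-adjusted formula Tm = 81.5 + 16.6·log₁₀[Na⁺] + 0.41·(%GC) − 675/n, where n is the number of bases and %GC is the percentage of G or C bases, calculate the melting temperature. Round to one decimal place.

Length n = 31. C=11, A=4, T=4, G=12
G+C = 23, so %GC = 23/31 × 100 = 74.194%
Salt term: 16.6 × (-0.34) = -5.644
GC term: 0.41 × 74.194 = 30.42; length term: −675/31 = −21.774
Tm = 81.5 + (-5.644) + 30.42 − 21.774 = 84.502 → 84.5°C

84.5°C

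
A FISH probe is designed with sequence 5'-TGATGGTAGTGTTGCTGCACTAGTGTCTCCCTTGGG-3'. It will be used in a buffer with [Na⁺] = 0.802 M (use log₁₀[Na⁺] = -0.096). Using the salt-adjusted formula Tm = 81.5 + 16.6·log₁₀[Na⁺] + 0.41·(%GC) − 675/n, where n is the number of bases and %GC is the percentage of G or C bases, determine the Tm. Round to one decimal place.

Length n = 36. Counting bases: G=12, A=4, C=7, T=13
G+C = 19, so %GC = 19/36 × 100 = 52.778%
Salt term: 16.6 × (-0.096) = -1.594
GC term: 0.41 × 52.778 = 21.639; length term: −675/36 = −18.75
Tm = 81.5 + (-1.594) + 21.639 − 18.75 = 82.795 → 82.8°C

82.8°C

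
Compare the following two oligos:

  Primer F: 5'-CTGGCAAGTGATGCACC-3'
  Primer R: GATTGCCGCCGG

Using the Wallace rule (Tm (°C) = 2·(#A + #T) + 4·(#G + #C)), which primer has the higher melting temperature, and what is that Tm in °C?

Primer F: A+T=7, G+C=10 → Tm = 2(7)+4(10) = 54°C
Primer R: A+T=3, G+C=9 → Tm = 2(3)+4(9) = 42°C
54°C vs 42°C → primer F is higher.

Primer F, 54°C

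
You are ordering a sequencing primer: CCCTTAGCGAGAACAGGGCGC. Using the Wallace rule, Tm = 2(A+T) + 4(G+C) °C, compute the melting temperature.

70°C

Scanning the sequence gives A=5, T=2, C=7, G=7.
A+T = 7, G+C = 14
Tm = 2×7 + 4×14 = 70°C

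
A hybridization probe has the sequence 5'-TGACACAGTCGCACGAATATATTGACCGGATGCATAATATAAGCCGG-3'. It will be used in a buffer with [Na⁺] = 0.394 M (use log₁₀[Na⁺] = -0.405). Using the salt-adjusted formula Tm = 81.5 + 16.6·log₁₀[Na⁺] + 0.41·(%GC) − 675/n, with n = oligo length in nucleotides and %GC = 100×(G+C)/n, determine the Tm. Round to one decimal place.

78.7°C

Length n = 47. Scanning the sequence gives C=10, T=10, A=16, G=11.
G+C = 21, so %GC = 21/47 × 100 = 44.681%
Salt term: 16.6 × (-0.405) = -6.723
GC term: 0.41 × 44.681 = 18.319; length term: −675/47 = −14.362
Tm = 81.5 + (-6.723) + 18.319 − 14.362 = 78.734 → 78.7°C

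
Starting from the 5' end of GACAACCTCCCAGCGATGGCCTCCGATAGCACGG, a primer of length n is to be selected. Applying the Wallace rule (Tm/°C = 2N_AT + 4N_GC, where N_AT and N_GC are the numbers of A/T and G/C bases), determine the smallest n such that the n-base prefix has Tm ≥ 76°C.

First 22 bases: GACAACCTCCCAGCGATGGCCT → Tm = 72°C (< 76°C)
First 23 bases: GACAACCTCCCAGCGATGGCCTC → Tm = 76°C (≥ 76°C)
Since every base adds ≥2°C, Tm only increases with n, so the threshold is first crossed at n = 23.

n = 23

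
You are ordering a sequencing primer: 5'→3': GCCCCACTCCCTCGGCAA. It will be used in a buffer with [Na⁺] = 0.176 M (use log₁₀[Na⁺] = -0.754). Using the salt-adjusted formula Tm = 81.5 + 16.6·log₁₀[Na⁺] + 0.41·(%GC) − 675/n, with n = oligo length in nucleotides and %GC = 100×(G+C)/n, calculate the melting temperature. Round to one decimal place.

Length n = 18. T=2, A=3, G=3, C=10
G+C = 13, so %GC = 13/18 × 100 = 72.222%
Salt term: 16.6 × (-0.754) = -12.516
GC term: 0.41 × 72.222 = 29.611; length term: −675/18 = −37.5
Tm = 81.5 + (-12.516) + 29.611 − 37.5 = 61.095 → 61.1°C

61.1°C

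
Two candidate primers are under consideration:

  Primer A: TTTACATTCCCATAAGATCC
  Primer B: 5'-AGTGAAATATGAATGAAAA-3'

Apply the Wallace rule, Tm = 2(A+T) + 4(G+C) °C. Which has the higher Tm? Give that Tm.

Primer A: A+T=13, G+C=7 → Tm = 2(13)+4(7) = 54°C
Primer B: A+T=15, G+C=4 → Tm = 2(15)+4(4) = 46°C
54°C vs 46°C → primer A is higher.

Primer A, 54°C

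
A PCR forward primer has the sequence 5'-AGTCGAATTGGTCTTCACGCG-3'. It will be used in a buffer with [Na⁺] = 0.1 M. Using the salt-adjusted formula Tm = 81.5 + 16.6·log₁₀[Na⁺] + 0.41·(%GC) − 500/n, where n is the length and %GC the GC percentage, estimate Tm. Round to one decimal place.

62.6°C

Length n = 21. C=5, A=4, G=6, T=6
G+C = 11, so %GC = 11/21 × 100 = 52.381%
Salt term: 16.6 × (-1) = -16.6
GC term: 0.41 × 52.381 = 21.476; length term: −500/21 = −23.81
Tm = 81.5 + (-16.6) + 21.476 − 23.81 = 62.566 → 62.6°C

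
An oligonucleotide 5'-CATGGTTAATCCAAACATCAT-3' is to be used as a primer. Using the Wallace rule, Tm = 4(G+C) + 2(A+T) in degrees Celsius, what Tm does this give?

Counting bases: A=8, G=2, T=6, C=5
So N_AT = 14 and N_GC = 7.
Tm = 4·7 + 2·14 = 28 + 28 = 56°C

56°C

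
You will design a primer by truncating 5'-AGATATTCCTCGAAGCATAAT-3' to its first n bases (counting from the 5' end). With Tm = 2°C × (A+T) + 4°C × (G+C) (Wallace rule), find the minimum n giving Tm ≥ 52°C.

First 18 bases: AGATATTCCTCGAAGCAT → Tm = 50°C (< 52°C)
First 19 bases: AGATATTCCTCGAAGCATA → Tm = 52°C (≥ 52°C)
Each additional base adds 2°C (A/T) or 4°C (G/C), so Tm is non-decreasing in n; n = 19 is the first length to reach 52°C.

n = 19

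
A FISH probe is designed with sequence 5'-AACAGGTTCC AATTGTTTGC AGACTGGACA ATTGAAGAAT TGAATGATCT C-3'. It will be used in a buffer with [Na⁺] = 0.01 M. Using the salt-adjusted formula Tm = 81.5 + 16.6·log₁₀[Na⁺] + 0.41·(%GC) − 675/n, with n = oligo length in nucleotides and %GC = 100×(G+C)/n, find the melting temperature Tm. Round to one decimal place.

50.3°C

Length n = 51. Counting bases: C=8, T=15, G=11, A=17
G+C = 19, so %GC = 19/51 × 100 = 37.255%
Salt term: 16.6 × (-2) = -33.2
GC term: 0.41 × 37.255 = 15.275; length term: −675/51 = −13.235
Tm = 81.5 + (-33.2) + 15.275 − 13.235 = 50.34 → 50.3°C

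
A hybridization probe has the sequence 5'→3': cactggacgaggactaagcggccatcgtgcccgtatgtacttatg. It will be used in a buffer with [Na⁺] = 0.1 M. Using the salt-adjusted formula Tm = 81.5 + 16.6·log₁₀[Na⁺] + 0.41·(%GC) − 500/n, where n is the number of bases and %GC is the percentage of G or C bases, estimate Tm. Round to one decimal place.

76.6°C

Length n = 45. Counting bases: G=13, T=10, C=12, A=10
G+C = 25, so %GC = 25/45 × 100 = 55.556%
Salt term: 16.6 × (-1) = -16.6
GC term: 0.41 × 55.556 = 22.778; length term: −500/45 = −11.111
Tm = 81.5 + (-16.6) + 22.778 − 11.111 = 76.567 → 76.6°C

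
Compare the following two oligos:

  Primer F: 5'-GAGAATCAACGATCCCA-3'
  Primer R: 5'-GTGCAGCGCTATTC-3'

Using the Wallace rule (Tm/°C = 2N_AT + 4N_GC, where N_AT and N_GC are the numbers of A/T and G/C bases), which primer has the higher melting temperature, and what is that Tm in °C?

Primer F: A+T=9, G+C=8 → Tm = 2(9)+4(8) = 50°C
Primer R: A+T=6, G+C=8 → Tm = 2(6)+4(8) = 44°C
50°C vs 44°C → primer F is higher.

Primer F, 50°C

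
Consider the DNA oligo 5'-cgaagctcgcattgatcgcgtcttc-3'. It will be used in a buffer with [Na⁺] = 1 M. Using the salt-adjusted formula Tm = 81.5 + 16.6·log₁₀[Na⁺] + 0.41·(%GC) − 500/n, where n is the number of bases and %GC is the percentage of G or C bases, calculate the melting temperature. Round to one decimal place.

84.5°C

Length n = 25. Counting bases: C=8, T=7, A=4, G=6
G+C = 14, so %GC = 14/25 × 100 = 56%
Salt term: 16.6 × (0) = 0
GC term: 0.41 × 56 = 22.96; length term: −500/25 = −20
Tm = 81.5 + (0) + 22.96 − 20 = 84.46 → 84.5°C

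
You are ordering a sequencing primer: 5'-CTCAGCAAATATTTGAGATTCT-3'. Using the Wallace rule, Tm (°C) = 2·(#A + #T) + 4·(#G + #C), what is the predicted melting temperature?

58°C

Scanning the sequence gives C=4, A=7, T=8, G=3.
So N_AT = 15 and N_GC = 7.
Tm = 2×15 + 4×7 = 58°C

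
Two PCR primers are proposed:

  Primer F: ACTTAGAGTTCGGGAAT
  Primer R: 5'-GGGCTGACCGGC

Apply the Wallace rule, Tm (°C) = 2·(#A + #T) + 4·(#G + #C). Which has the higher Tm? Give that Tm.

Primer F: A+T=10, G+C=7 → Tm = 2(10)+4(7) = 48°C
Primer R: A+T=2, G+C=10 → Tm = 2(2)+4(10) = 44°C
48°C vs 44°C → primer F is higher.

Primer F, 48°C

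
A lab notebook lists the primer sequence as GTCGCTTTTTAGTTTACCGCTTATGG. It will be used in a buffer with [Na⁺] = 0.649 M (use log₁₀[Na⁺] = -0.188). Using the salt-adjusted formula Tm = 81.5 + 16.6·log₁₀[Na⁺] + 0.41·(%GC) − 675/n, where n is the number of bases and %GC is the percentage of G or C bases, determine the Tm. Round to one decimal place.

69.8°C

Length n = 26. Counting bases: G=6, A=3, C=5, T=12
G+C = 11, so %GC = 11/26 × 100 = 42.308%
Salt term: 16.6 × (-0.188) = -3.121
GC term: 0.41 × 42.308 = 17.346; length term: −675/26 = −25.962
Tm = 81.5 + (-3.121) + 17.346 − 25.962 = 69.763 → 69.8°C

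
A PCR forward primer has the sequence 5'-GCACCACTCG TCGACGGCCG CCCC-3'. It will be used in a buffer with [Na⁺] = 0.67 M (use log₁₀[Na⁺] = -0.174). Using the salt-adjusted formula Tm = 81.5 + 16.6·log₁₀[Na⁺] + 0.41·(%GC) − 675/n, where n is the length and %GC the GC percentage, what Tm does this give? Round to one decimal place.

82.9°C

Length n = 24. Base counts: C=13, T=2, G=6, A=3
G+C = 19, so %GC = 19/24 × 100 = 79.167%
Salt term: 16.6 × (-0.174) = -2.888
GC term: 0.41 × 79.167 = 32.458; length term: −675/24 = −28.125
Tm = 81.5 + (-2.888) + 32.458 − 28.125 = 82.945 → 82.9°C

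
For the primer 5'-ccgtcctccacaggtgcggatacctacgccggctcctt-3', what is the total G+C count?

25

Counting bases: A=5, G=9, C=16, T=8
Total G or C: 9 + 16 = 25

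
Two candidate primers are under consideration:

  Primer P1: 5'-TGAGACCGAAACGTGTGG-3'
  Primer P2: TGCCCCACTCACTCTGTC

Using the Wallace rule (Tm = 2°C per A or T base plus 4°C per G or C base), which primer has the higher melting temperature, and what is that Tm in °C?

Primer P1: A+T=8, G+C=10 → Tm = 2(8)+4(10) = 56°C
Primer P2: A+T=7, G+C=11 → Tm = 2(7)+4(11) = 58°C
56°C vs 58°C → primer P2 is higher.

Primer P2, 58°C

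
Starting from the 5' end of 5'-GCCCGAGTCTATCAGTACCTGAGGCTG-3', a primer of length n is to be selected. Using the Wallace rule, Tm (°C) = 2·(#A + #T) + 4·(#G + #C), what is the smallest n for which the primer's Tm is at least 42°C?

n = 13

First 12 bases: GCCCGAGTCTAT → Tm = 38°C (< 42°C)
First 13 bases: GCCCGAGTCTATC → Tm = 42°C (≥ 42°C)
Each additional base adds 2°C (A/T) or 4°C (G/C), so Tm is non-decreasing in n; n = 13 is the first length to reach 42°C.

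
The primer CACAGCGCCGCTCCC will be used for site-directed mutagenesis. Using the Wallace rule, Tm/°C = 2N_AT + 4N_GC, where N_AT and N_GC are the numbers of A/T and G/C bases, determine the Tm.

Counting bases: C=9, G=3, A=2, T=1
AT pairs contribute 3, GC pairs contribute 12.
Tm = 2×3 + 4×12 = 54°C

54°C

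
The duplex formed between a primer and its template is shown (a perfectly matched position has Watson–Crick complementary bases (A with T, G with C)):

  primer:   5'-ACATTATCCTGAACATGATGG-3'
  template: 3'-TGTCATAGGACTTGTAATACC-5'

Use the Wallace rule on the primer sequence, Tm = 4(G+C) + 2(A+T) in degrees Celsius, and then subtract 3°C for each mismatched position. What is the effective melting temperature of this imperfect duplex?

52°C

Primer base counts: A=7, T=6, G=4, C=4 → A+T=13, G+C=8
Perfect-match Tm = 2(13) + 4(8) = 26 + 32 = 58°C
Mismatches (positions where the bases are not complementary): 2 (at positions 4, 17)
Effective Tm = 58 − 2×3 = 58 − 6 = 52°C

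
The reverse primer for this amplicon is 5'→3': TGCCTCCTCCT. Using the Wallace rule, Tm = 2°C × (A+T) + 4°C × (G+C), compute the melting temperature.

36°C

Base counts: G=1, T=4, C=6, A=0
A+T = 4, G+C = 7
Tm = 2×4 + 4×7 = 36°C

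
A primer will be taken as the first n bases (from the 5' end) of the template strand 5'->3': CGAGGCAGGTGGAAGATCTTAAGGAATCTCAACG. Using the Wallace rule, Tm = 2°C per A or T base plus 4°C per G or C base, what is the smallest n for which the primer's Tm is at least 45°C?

First 13 bases: CGAGGCAGGTGGA → Tm = 44°C (< 45°C)
First 14 bases: CGAGGCAGGTGGAA → Tm = 46°C (≥ 45°C)
Each additional base adds 2°C (A/T) or 4°C (G/C), so Tm is non-decreasing in n; n = 14 is the first length to reach 45°C.

n = 14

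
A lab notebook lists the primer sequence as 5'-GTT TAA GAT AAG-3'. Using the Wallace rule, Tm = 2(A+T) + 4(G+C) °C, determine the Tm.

30°C

G=3, A=5, C=0, T=4
So N_AT = 9 and N_GC = 3.
Tm = 4·3 + 2·9 = 12 + 18 = 30°C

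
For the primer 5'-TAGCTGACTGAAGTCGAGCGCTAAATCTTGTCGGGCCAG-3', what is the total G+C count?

Base counts: T=9, A=9, G=12, C=9
Total G or C: 12 + 9 = 21

21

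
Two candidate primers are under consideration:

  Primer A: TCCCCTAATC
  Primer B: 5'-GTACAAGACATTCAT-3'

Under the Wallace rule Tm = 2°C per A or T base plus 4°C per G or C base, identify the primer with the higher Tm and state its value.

Primer B, 40°C

Primer A: A+T=5, G+C=5 → Tm = 2(5)+4(5) = 30°C
Primer B: A+T=10, G+C=5 → Tm = 2(10)+4(5) = 40°C
30°C vs 40°C → primer B is higher.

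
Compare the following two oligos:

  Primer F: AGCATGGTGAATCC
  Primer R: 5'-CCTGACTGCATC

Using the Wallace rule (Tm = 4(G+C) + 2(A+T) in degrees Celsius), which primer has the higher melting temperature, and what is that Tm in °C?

Primer F, 42°C

Primer F: A+T=7, G+C=7 → Tm = 2(7)+4(7) = 42°C
Primer R: A+T=5, G+C=7 → Tm = 2(5)+4(7) = 38°C
42°C vs 38°C → primer F is higher.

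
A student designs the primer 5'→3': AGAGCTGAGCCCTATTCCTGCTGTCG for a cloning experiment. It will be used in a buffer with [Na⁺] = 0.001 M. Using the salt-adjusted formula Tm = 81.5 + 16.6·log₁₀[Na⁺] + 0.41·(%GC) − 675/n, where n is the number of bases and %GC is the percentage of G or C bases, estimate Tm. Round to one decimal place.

29.4°C

Length n = 26. Base counts: C=8, A=4, T=7, G=7
G+C = 15, so %GC = 15/26 × 100 = 57.692%
Salt term: 16.6 × (-3) = -49.8
GC term: 0.41 × 57.692 = 23.654; length term: −675/26 = −25.962
Tm = 81.5 + (-49.8) + 23.654 − 25.962 = 29.392 → 29.4°C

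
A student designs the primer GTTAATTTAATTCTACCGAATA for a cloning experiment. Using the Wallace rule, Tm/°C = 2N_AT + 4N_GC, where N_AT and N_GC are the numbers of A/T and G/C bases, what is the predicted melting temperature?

Scanning the sequence gives C=3, G=2, A=8, T=9.
AT pairs contribute 17, GC pairs contribute 5.
Tm = 2×17 + 4×5 = 54°C

54°C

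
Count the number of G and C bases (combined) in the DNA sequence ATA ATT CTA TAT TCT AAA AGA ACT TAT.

T=11, C=3, G=1, A=12
G+C = 1 + 3 = 4

4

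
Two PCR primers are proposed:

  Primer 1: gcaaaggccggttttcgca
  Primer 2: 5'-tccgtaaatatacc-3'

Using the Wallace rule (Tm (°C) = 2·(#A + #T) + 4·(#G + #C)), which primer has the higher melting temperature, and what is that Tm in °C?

Primer 1: A+T=8, G+C=11 → Tm = 2(8)+4(11) = 60°C
Primer 2: A+T=9, G+C=5 → Tm = 2(9)+4(5) = 38°C
60°C vs 38°C → primer 1 is higher.

Primer 1, 60°C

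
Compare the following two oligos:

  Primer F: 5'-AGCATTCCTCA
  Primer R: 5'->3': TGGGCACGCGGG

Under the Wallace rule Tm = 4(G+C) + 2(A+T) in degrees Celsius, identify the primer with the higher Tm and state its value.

Primer F: A+T=6, G+C=5 → Tm = 2(6)+4(5) = 32°C
Primer R: A+T=2, G+C=10 → Tm = 2(2)+4(10) = 44°C
32°C vs 44°C → primer R is higher.

Primer R, 44°C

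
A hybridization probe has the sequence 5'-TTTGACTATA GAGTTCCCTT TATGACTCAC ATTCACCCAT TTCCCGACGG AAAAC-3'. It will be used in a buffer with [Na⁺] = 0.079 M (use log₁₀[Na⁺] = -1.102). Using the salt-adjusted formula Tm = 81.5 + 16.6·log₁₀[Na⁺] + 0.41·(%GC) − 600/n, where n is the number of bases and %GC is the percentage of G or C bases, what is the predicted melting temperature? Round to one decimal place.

69.4°C

Length n = 55. Scanning the sequence gives G=7, C=16, T=17, A=15.
G+C = 23, so %GC = 23/55 × 100 = 41.818%
Salt term: 16.6 × (-1.102) = -18.293
GC term: 0.41 × 41.818 = 17.145; length term: −600/55 = −10.909
Tm = 81.5 + (-18.293) + 17.145 − 10.909 = 69.443 → 69.4°C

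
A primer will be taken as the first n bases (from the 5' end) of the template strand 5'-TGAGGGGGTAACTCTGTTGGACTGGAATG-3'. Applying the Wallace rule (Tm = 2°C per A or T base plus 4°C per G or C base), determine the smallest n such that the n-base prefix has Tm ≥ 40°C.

First 12 bases: TGAGGGGGTAAC → Tm = 38°C (< 40°C)
First 13 bases: TGAGGGGGTAACT → Tm = 40°C (≥ 40°C)
Since every base adds ≥2°C, Tm only increases with n, so the threshold is first crossed at n = 13.

n = 13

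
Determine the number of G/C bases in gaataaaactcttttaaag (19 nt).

Scanning the sequence gives G=2, C=2, A=9, T=6.
G+C = 2 + 2 = 4

4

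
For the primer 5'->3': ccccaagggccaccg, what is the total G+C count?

12

Base counts: C=8, T=0, G=4, A=3
Total G or C: 4 + 8 = 12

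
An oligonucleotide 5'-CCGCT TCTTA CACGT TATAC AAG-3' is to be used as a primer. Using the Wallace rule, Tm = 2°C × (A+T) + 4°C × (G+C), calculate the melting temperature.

66°C

Counting bases: A=6, G=3, T=7, C=7
So N_AT = 13 and N_GC = 10.
Tm = 4·10 + 2·13 = 40 + 26 = 66°C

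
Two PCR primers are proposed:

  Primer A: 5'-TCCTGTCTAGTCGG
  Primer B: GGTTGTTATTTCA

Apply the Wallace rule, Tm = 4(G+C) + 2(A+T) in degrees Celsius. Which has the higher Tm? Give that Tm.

Primer A: A+T=6, G+C=8 → Tm = 2(6)+4(8) = 44°C
Primer B: A+T=9, G+C=4 → Tm = 2(9)+4(4) = 34°C
44°C vs 34°C → primer A is higher.

Primer A, 44°C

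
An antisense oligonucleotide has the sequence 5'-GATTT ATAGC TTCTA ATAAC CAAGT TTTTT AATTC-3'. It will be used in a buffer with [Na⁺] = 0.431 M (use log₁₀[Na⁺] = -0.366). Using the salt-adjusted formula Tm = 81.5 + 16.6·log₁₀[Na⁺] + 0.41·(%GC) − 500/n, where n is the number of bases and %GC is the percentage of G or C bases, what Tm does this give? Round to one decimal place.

70.5°C

Length n = 35. Base counts: G=3, T=16, A=11, C=5
G+C = 8, so %GC = 8/35 × 100 = 22.857%
Salt term: 16.6 × (-0.366) = -6.076
GC term: 0.41 × 22.857 = 9.371; length term: −500/35 = −14.286
Tm = 81.5 + (-6.076) + 9.371 − 14.286 = 70.509 → 70.5°C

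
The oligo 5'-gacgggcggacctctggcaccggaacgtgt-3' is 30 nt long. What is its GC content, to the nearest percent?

70%

G=12, C=9, T=4, A=5
G+C = 12 + 9 = 21 out of 30 bases
%GC = 21/30 × 100 = 70% ≈ 70%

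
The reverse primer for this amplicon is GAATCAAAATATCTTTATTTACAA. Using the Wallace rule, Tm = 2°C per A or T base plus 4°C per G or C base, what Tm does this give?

Counting bases: C=3, G=1, T=9, A=11
AT pairs contribute 20, GC pairs contribute 4.
Tm = 4·4 + 2·20 = 16 + 40 = 56°C

56°C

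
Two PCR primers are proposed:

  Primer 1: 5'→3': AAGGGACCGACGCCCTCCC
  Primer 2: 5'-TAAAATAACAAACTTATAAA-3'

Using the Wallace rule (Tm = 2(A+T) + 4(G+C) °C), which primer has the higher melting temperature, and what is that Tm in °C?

Primer 1, 66°C

Primer 1: A+T=5, G+C=14 → Tm = 2(5)+4(14) = 66°C
Primer 2: A+T=18, G+C=2 → Tm = 2(18)+4(2) = 44°C
66°C vs 44°C → primer 1 is higher.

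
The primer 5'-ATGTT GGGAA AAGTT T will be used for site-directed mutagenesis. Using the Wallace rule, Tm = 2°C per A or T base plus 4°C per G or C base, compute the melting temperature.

Scanning the sequence gives G=5, C=0, A=5, T=6.
A+T = 11, G+C = 5
Tm = 2(11) + 4(5) = 22 + 20 = 42°C

42°C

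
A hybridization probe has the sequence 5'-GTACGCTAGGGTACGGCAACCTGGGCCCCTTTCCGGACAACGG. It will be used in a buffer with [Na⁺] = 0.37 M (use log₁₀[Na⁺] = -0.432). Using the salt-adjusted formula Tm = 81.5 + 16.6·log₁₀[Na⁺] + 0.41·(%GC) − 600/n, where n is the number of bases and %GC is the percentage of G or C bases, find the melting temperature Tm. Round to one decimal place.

87.1°C

Length n = 43. T=7, C=14, A=8, G=14
G+C = 28, so %GC = 28/43 × 100 = 65.116%
Salt term: 16.6 × (-0.432) = -7.171
GC term: 0.41 × 65.116 = 26.698; length term: −600/43 = −13.953
Tm = 81.5 + (-7.171) + 26.698 − 13.953 = 87.074 → 87.1°C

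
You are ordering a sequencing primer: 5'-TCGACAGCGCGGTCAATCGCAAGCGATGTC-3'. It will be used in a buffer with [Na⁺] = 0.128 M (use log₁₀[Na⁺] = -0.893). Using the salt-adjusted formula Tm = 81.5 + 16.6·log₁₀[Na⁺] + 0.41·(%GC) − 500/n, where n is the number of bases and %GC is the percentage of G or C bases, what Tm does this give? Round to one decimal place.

74.6°C

Length n = 30. G=9, T=5, C=9, A=7
G+C = 18, so %GC = 18/30 × 100 = 60%
Salt term: 16.6 × (-0.893) = -14.824
GC term: 0.41 × 60 = 24.6; length term: −500/30 = −16.667
Tm = 81.5 + (-14.824) + 24.6 − 16.667 = 74.609 → 74.6°C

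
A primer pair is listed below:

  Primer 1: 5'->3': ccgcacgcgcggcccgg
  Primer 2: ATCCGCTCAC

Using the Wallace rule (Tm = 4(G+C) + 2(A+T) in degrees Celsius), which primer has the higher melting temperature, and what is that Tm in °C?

Primer 1, 66°C

Primer 1: A+T=1, G+C=16 → Tm = 2(1)+4(16) = 66°C
Primer 2: A+T=4, G+C=6 → Tm = 2(4)+4(6) = 32°C
66°C vs 32°C → primer 1 is higher.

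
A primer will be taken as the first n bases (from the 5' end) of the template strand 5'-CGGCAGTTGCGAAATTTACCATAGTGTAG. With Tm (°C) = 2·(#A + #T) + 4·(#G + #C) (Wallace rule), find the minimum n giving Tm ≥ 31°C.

First 9 bases: CGGCAGTTG → Tm = 30°C (< 31°C)
First 10 bases: CGGCAGTTGC → Tm = 34°C (≥ 31°C)
Since every base adds ≥2°C, Tm only increases with n, so the threshold is first crossed at n = 10.

n = 10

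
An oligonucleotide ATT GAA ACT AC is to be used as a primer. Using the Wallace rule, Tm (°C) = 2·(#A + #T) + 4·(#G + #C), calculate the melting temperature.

Scanning the sequence gives C=2, G=1, T=3, A=5.
A+T = 8, G+C = 3
Tm = 4·3 + 2·8 = 12 + 16 = 28°C

28°C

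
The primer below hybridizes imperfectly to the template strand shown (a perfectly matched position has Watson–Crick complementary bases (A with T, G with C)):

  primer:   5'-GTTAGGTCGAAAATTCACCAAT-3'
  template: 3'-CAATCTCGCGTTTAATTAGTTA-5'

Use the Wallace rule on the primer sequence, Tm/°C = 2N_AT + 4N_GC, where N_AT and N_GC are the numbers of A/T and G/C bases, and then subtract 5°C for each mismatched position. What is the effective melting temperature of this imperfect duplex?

Primer base counts: A=8, T=6, G=4, C=4 → A+T=14, G+C=8
Perfect-match Tm = 2(14) + 4(8) = 28 + 32 = 60°C
Mismatches (positions where the bases are not complementary): 5 (at positions 6, 7, 10, 16, 18)
Effective Tm = 60 − 5×5 = 60 − 25 = 35°C

35°C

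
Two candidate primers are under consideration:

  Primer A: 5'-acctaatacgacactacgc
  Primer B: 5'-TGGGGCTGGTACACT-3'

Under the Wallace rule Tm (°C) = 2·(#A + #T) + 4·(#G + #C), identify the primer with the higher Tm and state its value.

Primer A: A+T=10, G+C=9 → Tm = 2(10)+4(9) = 56°C
Primer B: A+T=6, G+C=9 → Tm = 2(6)+4(9) = 48°C
56°C vs 48°C → primer A is higher.

Primer A, 56°C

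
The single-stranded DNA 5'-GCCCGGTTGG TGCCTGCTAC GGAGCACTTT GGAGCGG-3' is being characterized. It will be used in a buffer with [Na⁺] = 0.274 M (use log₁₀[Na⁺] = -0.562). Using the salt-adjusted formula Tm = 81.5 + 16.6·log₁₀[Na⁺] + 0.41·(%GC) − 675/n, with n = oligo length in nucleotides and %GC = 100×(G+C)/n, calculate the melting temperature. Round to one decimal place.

81.6°C

Length n = 37. Scanning the sequence gives C=10, G=15, T=8, A=4.
G+C = 25, so %GC = 25/37 × 100 = 67.568%
Salt term: 16.6 × (-0.562) = -9.329
GC term: 0.41 × 67.568 = 27.703; length term: −675/37 = −18.243
Tm = 81.5 + (-9.329) + 27.703 − 18.243 = 81.631 → 81.6°C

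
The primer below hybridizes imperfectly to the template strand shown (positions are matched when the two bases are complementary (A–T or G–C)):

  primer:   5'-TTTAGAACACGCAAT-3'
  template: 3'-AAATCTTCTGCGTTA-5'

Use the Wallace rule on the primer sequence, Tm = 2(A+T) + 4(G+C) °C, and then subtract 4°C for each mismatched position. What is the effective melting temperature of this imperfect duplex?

36°C

Primer base counts: A=6, T=4, G=2, C=3 → A+T=10, G+C=5
Perfect-match Tm = 2(10) + 4(5) = 20 + 20 = 40°C
Mismatches (positions where the bases are not complementary): 1 (at position 8)
Effective Tm = 40 − 1×4 = 40 − 4 = 36°C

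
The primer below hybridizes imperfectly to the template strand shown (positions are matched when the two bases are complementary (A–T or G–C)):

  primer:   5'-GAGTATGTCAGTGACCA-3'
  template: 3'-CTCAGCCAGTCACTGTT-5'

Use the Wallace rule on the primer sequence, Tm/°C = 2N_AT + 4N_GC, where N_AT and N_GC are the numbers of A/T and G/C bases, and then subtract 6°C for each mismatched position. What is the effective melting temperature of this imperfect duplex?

Primer base counts: A=5, T=4, G=5, C=3 → A+T=9, G+C=8
Perfect-match Tm = 2(9) + 4(8) = 18 + 32 = 50°C
Mismatches (positions where the bases are not complementary): 3 (at positions 5, 6, 16)
Effective Tm = 50 − 3×6 = 50 − 18 = 32°C

32°C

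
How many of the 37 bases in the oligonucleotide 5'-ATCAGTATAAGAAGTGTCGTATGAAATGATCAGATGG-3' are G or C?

Scanning the sequence gives T=10, G=10, C=3, A=14.
G+C = 10 + 3 = 13

13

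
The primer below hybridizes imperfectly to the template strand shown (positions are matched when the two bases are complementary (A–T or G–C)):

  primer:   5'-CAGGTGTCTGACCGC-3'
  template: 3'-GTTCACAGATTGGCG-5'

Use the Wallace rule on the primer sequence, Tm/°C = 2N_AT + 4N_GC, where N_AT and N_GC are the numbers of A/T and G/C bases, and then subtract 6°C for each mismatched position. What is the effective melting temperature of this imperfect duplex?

38°C

Primer base counts: A=2, T=3, G=5, C=5 → A+T=5, G+C=10
Perfect-match Tm = 2(5) + 4(10) = 10 + 40 = 50°C
Mismatches (positions where the bases are not complementary): 2 (at positions 3, 10)
Effective Tm = 50 − 2×6 = 50 − 12 = 38°C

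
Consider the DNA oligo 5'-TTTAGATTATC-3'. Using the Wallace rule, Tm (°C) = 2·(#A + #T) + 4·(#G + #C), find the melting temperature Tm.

26°C

Scanning the sequence gives G=1, A=3, T=6, C=1.
So N_AT = 9 and N_GC = 2.
Tm = 2(9) + 4(2) = 18 + 8 = 26°C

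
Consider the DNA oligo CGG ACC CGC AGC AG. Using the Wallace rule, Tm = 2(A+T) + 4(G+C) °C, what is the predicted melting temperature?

50°C

Scanning the sequence gives C=6, T=0, A=3, G=5.
AT pairs contribute 3, GC pairs contribute 11.
Tm = 2×3 + 4×11 = 50°C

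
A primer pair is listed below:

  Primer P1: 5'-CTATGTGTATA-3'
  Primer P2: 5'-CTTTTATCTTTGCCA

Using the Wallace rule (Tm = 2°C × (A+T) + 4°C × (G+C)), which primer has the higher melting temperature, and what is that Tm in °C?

Primer P1: A+T=8, G+C=3 → Tm = 2(8)+4(3) = 28°C
Primer P2: A+T=10, G+C=5 → Tm = 2(10)+4(5) = 40°C
28°C vs 40°C → primer P2 is higher.

Primer P2, 40°C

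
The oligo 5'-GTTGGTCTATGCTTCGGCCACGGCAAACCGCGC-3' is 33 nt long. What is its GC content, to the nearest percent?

64%

Counting bases: T=7, A=5, G=10, C=11
G+C = 10 + 11 = 21 out of 33 bases
%GC = 21/33 × 100 = 63.64% ≈ 64%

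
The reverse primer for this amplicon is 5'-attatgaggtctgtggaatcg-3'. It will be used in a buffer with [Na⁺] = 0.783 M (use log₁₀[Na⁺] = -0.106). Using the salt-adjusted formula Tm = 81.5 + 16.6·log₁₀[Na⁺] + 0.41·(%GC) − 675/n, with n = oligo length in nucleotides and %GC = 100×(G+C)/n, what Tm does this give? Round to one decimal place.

65.2°C

Length n = 21. Counting bases: C=2, G=7, T=7, A=5
G+C = 9, so %GC = 9/21 × 100 = 42.857%
Salt term: 16.6 × (-0.106) = -1.76
GC term: 0.41 × 42.857 = 17.571; length term: −675/21 = −32.143
Tm = 81.5 + (-1.76) + 17.571 − 32.143 = 65.168 → 65.2°C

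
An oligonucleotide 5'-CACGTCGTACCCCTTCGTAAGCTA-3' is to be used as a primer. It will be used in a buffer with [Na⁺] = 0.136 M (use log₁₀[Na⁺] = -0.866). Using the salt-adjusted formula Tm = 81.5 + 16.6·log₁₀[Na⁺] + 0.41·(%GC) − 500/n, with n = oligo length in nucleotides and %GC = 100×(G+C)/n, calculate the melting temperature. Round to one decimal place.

68.5°C

Length n = 24. T=6, G=4, A=5, C=9
G+C = 13, so %GC = 13/24 × 100 = 54.167%
Salt term: 16.6 × (-0.866) = -14.376
GC term: 0.41 × 54.167 = 22.208; length term: −500/24 = −20.833
Tm = 81.5 + (-14.376) + 22.208 − 20.833 = 68.499 → 68.5°C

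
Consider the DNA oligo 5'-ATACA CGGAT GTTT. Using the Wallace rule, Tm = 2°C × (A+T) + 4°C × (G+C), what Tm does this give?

38°C

C=2, A=4, T=5, G=3
A+T = 9, G+C = 5
Tm = 2(9) + 4(5) = 18 + 20 = 38°C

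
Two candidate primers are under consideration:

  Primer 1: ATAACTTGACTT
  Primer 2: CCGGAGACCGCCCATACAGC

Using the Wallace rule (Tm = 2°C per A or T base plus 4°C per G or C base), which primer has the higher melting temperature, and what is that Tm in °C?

Primer 2, 68°C

Primer 1: A+T=9, G+C=3 → Tm = 2(9)+4(3) = 30°C
Primer 2: A+T=6, G+C=14 → Tm = 2(6)+4(14) = 68°C
30°C vs 68°C → primer 2 is higher.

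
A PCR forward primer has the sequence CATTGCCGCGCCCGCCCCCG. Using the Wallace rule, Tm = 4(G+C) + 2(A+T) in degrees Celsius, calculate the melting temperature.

Counting bases: A=1, C=12, T=2, G=5
A+T = 3, G+C = 17
Tm = 4·17 + 2·3 = 68 + 6 = 74°C

74°C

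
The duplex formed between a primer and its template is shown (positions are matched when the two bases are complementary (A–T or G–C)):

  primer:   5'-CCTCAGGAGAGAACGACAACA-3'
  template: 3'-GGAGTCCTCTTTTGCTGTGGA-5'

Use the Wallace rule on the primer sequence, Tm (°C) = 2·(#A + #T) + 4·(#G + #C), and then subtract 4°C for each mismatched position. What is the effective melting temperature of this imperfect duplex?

Primer base counts: A=9, T=1, G=5, C=6 → A+T=10, G+C=11
Perfect-match Tm = 2(10) + 4(11) = 20 + 44 = 64°C
Mismatches (positions where the bases are not complementary): 3 (at positions 11, 19, 21)
Effective Tm = 64 − 3×4 = 64 − 12 = 52°C

52°C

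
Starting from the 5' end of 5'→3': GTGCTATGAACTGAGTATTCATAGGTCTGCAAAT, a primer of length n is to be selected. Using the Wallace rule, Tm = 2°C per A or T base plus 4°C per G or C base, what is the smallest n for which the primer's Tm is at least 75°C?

n = 27

First 26 bases: GTGCTATGAACTGAGTATTCATAGGT → Tm = 72°C (< 75°C)
First 27 bases: GTGCTATGAACTGAGTATTCATAGGTC → Tm = 76°C (≥ 75°C)
Since every base adds ≥2°C, Tm only increases with n, so the threshold is first crossed at n = 27.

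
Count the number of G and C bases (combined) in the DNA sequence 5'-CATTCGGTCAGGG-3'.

8

Scanning the sequence gives A=2, T=3, G=5, C=3.
G+C = 5 + 3 = 8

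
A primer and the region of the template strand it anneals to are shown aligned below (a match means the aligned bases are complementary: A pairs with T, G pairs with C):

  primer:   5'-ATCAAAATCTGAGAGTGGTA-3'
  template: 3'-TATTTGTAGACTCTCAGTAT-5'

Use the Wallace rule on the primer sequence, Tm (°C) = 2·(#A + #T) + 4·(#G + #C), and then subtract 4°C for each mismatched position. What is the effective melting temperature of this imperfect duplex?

38°C

Primer base counts: A=8, T=5, G=5, C=2 → A+T=13, G+C=7
Perfect-match Tm = 2(13) + 4(7) = 26 + 28 = 54°C
Mismatches (positions where the bases are not complementary): 4 (at positions 3, 6, 17, 18)
Effective Tm = 54 − 4×4 = 54 − 16 = 38°C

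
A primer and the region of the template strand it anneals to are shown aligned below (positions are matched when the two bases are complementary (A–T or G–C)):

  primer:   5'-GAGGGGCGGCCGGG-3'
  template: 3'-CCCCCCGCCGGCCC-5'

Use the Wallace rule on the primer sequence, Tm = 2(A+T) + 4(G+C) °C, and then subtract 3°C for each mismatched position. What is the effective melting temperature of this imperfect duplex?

51°C

Primer base counts: A=1, T=0, G=10, C=3 → A+T=1, G+C=13
Perfect-match Tm = 2(1) + 4(13) = 2 + 52 = 54°C
Mismatches (positions where the bases are not complementary): 1 (at position 2)
Effective Tm = 54 − 1×3 = 54 − 3 = 51°C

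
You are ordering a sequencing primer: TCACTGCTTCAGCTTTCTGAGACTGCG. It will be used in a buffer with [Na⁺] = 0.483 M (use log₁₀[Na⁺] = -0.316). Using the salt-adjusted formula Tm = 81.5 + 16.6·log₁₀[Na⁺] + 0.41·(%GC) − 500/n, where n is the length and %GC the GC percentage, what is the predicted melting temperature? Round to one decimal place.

Length n = 27. Counting bases: C=8, G=6, T=9, A=4
G+C = 14, so %GC = 14/27 × 100 = 51.852%
Salt term: 16.6 × (-0.316) = -5.246
GC term: 0.41 × 51.852 = 21.259; length term: −500/27 = −18.519
Tm = 81.5 + (-5.246) + 21.259 − 18.519 = 78.994 → 79.0°C

79.0°C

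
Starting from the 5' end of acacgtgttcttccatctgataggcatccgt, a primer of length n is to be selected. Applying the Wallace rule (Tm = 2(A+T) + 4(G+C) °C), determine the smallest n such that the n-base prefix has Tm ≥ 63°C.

n = 23

First 22 bases: ACACGTGTTCTTCCATCTGATA → Tm = 62°C (< 63°C)
First 23 bases: ACACGTGTTCTTCCATCTGATAG → Tm = 66°C (≥ 63°C)
Each additional base adds 2°C (A/T) or 4°C (G/C), so Tm is non-decreasing in n; n = 23 is the first length to reach 63°C.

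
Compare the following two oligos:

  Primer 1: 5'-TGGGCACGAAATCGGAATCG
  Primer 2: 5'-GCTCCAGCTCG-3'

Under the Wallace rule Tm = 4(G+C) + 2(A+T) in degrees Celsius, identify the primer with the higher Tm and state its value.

Primer 1: A+T=9, G+C=11 → Tm = 2(9)+4(11) = 62°C
Primer 2: A+T=3, G+C=8 → Tm = 2(3)+4(8) = 38°C
62°C vs 38°C → primer 1 is higher.

Primer 1, 62°C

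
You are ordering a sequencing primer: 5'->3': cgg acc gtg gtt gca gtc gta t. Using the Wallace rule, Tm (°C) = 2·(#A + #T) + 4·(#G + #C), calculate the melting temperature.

70°C

Counting bases: G=8, T=6, C=5, A=3
AT pairs contribute 9, GC pairs contribute 13.
Tm = 4·13 + 2·9 = 52 + 18 = 70°C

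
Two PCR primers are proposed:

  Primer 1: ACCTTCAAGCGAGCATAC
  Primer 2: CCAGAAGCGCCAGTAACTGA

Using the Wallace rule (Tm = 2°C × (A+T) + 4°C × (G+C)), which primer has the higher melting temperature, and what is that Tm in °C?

Primer 1: A+T=9, G+C=9 → Tm = 2(9)+4(9) = 54°C
Primer 2: A+T=9, G+C=11 → Tm = 2(9)+4(11) = 62°C
54°C vs 62°C → primer 2 is higher.

Primer 2, 62°C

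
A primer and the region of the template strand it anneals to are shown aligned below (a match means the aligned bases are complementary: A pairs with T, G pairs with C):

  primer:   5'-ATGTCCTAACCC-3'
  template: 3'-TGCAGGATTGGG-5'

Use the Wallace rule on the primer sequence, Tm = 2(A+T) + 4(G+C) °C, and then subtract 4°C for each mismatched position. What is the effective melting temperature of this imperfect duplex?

Primer base counts: A=3, T=3, G=1, C=5 → A+T=6, G+C=6
Perfect-match Tm = 2(6) + 4(6) = 12 + 24 = 36°C
Mismatches (positions where the bases are not complementary): 1 (at position 2)
Effective Tm = 36 − 1×4 = 36 − 4 = 32°C

32°C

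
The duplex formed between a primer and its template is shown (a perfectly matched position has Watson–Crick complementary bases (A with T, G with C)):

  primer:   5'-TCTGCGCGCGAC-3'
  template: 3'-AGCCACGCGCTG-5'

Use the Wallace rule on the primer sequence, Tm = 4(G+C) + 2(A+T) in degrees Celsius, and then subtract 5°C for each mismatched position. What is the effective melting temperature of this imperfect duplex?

32°C

Primer base counts: A=1, T=2, G=4, C=5 → A+T=3, G+C=9
Perfect-match Tm = 2(3) + 4(9) = 6 + 36 = 42°C
Mismatches (positions where the bases are not complementary): 2 (at positions 3, 5)
Effective Tm = 42 − 2×5 = 42 − 10 = 32°C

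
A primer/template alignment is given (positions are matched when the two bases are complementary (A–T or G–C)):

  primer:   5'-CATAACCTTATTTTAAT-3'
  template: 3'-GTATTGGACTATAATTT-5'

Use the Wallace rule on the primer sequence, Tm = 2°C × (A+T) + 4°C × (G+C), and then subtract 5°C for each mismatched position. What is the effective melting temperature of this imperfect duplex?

25°C

Primer base counts: A=6, T=8, G=0, C=3 → A+T=14, G+C=3
Perfect-match Tm = 2(14) + 4(3) = 28 + 12 = 40°C
Mismatches (positions where the bases are not complementary): 3 (at positions 9, 12, 17)
Effective Tm = 40 − 3×5 = 40 − 15 = 25°C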